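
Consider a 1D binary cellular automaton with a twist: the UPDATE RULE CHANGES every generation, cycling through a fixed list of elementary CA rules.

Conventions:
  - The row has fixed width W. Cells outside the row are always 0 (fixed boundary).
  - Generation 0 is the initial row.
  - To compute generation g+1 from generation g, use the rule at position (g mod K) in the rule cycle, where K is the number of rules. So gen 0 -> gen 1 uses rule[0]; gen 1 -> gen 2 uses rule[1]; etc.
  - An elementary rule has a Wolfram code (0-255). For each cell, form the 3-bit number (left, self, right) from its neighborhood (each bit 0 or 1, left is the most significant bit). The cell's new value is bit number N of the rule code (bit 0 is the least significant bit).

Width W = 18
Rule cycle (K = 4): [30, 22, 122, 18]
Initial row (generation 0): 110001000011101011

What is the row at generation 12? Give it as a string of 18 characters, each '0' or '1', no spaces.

Gen 0: 110001000011101011
Gen 1 (rule 30): 101011100110001010
Gen 2 (rule 22): 101000011001011011
Gen 3 (rule 122): 010100111110111111
Gen 4 (rule 18): 100011000000000000
Gen 5 (rule 30): 110110100000000000
Gen 6 (rule 22): 000000110000000000
Gen 7 (rule 122): 000001111000000000
Gen 8 (rule 18): 000010000100000000
Gen 9 (rule 30): 000111001110000000
Gen 10 (rule 22): 001000110001000000
Gen 11 (rule 122): 010101111010100000
Gen 12 (rule 18): 100000000000010000

Answer: 100000000000010000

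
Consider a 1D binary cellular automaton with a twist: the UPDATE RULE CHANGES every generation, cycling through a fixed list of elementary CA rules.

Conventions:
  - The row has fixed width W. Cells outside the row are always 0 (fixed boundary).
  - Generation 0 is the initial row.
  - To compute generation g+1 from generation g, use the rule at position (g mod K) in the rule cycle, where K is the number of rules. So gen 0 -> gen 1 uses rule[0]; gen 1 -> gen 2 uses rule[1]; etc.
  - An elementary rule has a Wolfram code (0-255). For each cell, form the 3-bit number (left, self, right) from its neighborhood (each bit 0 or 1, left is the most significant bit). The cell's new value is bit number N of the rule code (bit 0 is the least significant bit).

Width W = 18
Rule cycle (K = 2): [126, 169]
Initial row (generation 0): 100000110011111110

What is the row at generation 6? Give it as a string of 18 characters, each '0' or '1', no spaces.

Answer: 001011111011100010

Derivation:
Gen 0: 100000110011111110
Gen 1 (rule 126): 110001111110000011
Gen 2 (rule 169): 100101111100111010
Gen 3 (rule 126): 111111000111101111
Gen 4 (rule 169): 111110010111011110
Gen 5 (rule 126): 100011111101110011
Gen 6 (rule 169): 001011111011100010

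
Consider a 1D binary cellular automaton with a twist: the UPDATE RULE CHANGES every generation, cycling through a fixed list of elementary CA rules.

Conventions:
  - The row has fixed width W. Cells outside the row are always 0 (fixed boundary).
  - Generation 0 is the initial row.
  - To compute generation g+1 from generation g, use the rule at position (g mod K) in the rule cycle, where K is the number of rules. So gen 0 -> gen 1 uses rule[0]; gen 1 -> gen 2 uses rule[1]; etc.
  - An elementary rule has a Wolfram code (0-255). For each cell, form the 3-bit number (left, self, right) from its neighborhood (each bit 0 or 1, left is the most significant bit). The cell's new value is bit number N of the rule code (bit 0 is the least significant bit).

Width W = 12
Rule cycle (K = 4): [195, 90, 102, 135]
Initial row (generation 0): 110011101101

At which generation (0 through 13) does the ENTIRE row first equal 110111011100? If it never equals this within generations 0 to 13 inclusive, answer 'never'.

Answer: 8

Derivation:
Gen 0: 110011101101
Gen 1 (rule 195): 010101100100
Gen 2 (rule 90): 100001111010
Gen 3 (rule 102): 100010001110
Gen 4 (rule 135): 101110110100
Gen 5 (rule 195): 000110010001
Gen 6 (rule 90): 001111101010
Gen 7 (rule 102): 010000111110
Gen 8 (rule 135): 110111011100
Gen 9 (rule 195): 010011001101
Gen 10 (rule 90): 101111111100
Gen 11 (rule 102): 110000000100
Gen 12 (rule 135): 000111111101
Gen 13 (rule 195): 111011111100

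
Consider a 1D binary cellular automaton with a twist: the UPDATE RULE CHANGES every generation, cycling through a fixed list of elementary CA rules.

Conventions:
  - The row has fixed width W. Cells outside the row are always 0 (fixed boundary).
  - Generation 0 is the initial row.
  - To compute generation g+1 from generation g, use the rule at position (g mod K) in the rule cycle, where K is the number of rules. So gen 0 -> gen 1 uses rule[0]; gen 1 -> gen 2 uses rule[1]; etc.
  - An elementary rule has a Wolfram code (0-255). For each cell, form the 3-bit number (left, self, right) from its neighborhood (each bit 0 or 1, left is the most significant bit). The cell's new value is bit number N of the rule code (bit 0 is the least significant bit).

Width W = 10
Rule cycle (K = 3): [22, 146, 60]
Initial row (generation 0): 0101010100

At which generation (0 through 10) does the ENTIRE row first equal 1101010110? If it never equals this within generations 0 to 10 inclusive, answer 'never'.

Answer: 1

Derivation:
Gen 0: 0101010100
Gen 1 (rule 22): 1101010110
Gen 2 (rule 146): 0000000001
Gen 3 (rule 60): 0000000001
Gen 4 (rule 22): 0000000011
Gen 5 (rule 146): 0000000100
Gen 6 (rule 60): 0000000110
Gen 7 (rule 22): 0000001001
Gen 8 (rule 146): 0000010110
Gen 9 (rule 60): 0000011101
Gen 10 (rule 22): 0000100001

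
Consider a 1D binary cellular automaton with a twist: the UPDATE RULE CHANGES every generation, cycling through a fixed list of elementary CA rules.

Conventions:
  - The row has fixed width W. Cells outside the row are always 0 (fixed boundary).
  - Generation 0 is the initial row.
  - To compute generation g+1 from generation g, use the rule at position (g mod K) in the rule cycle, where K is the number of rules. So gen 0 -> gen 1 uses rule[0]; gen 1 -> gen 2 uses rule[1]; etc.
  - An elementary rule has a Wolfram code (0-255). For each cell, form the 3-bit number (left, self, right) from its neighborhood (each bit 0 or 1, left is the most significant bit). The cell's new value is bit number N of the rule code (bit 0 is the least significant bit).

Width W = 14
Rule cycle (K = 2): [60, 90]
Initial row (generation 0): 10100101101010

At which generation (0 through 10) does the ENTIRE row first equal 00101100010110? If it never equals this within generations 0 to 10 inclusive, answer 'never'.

Gen 0: 10100101101010
Gen 1 (rule 60): 11110111011111
Gen 2 (rule 90): 10010101010001
Gen 3 (rule 60): 11011111111001
Gen 4 (rule 90): 11010000001110
Gen 5 (rule 60): 10111000001001
Gen 6 (rule 90): 00101100010110
Gen 7 (rule 60): 00111010011101
Gen 8 (rule 90): 01101001110100
Gen 9 (rule 60): 01011101001110
Gen 10 (rule 90): 10010100111011

Answer: 6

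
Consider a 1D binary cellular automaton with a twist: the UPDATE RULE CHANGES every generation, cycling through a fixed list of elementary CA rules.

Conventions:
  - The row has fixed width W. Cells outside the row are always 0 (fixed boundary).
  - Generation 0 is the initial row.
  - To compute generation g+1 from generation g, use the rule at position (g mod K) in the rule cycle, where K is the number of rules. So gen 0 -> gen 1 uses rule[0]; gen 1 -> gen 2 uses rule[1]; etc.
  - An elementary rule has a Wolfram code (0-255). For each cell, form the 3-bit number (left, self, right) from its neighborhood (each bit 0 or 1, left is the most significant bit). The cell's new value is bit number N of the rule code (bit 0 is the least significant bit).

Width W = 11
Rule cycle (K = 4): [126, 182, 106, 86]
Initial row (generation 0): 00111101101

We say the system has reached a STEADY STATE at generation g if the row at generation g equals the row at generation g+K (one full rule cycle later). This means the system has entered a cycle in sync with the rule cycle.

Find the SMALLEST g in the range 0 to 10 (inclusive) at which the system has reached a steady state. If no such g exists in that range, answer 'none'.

Gen 0: 00111101101
Gen 1 (rule 126): 01100111111
Gen 2 (rule 182): 10011011110
Gen 3 (rule 106): 00111110010
Gen 4 (rule 86): 01000011111
Gen 5 (rule 126): 11100110001
Gen 6 (rule 182): 01011001011
Gen 7 (rule 106): 10111010111
Gen 8 (rule 86): 10001010001
Gen 9 (rule 126): 11011111011
Gen 10 (rule 182): 00101110100
Gen 11 (rule 106): 01011011000
Gen 12 (rule 86): 11001001100
Gen 13 (rule 126): 11111111110
Gen 14 (rule 182): 01111111101

Answer: none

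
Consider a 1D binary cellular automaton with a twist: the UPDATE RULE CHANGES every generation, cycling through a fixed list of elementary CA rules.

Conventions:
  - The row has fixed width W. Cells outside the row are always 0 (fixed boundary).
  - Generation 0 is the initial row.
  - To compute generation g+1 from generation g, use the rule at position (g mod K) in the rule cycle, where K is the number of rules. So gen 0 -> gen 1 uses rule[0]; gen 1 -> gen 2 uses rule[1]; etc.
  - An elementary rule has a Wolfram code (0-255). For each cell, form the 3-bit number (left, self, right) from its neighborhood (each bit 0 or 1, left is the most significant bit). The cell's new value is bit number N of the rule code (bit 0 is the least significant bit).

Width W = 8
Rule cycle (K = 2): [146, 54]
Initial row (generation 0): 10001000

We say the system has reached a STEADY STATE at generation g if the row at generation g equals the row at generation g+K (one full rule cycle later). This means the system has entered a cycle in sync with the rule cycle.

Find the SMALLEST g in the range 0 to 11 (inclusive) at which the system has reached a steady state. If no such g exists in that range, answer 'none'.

Answer: 9

Derivation:
Gen 0: 10001000
Gen 1 (rule 146): 01010100
Gen 2 (rule 54): 11111110
Gen 3 (rule 146): 01111101
Gen 4 (rule 54): 10000011
Gen 5 (rule 146): 01000100
Gen 6 (rule 54): 11101110
Gen 7 (rule 146): 01000101
Gen 8 (rule 54): 11101111
Gen 9 (rule 146): 01000110
Gen 10 (rule 54): 11101001
Gen 11 (rule 146): 01000110
Gen 12 (rule 54): 11101001
Gen 13 (rule 146): 01000110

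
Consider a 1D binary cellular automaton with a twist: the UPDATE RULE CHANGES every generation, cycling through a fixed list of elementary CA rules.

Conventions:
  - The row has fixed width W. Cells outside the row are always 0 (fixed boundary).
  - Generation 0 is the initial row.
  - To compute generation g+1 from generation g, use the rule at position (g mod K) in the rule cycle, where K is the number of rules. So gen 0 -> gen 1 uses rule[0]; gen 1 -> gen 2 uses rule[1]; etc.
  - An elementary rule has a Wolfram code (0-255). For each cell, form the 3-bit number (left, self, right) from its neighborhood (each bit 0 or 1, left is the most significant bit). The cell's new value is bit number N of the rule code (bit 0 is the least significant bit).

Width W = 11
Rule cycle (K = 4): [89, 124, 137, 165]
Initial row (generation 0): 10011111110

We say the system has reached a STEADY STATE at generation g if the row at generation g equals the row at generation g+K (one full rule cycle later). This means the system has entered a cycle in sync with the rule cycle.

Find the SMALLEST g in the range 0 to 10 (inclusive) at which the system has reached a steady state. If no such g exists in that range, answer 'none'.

Answer: none

Derivation:
Gen 0: 10011111110
Gen 1 (rule 89): 01010000011
Gen 2 (rule 124): 01111000011
Gen 3 (rule 137): 01110011010
Gen 4 (rule 165): 00100000110
Gen 5 (rule 89): 10011110111
Gen 6 (rule 124): 11010011101
Gen 7 (rule 137): 10000011000
Gen 8 (rule 165): 10111000011
Gen 9 (rule 89): 00101111011
Gen 10 (rule 124): 00111001111
Gen 11 (rule 137): 10110001110
Gen 12 (rule 165): 11000100100
Gen 13 (rule 89): 11110010011
Gen 14 (rule 124): 10011011011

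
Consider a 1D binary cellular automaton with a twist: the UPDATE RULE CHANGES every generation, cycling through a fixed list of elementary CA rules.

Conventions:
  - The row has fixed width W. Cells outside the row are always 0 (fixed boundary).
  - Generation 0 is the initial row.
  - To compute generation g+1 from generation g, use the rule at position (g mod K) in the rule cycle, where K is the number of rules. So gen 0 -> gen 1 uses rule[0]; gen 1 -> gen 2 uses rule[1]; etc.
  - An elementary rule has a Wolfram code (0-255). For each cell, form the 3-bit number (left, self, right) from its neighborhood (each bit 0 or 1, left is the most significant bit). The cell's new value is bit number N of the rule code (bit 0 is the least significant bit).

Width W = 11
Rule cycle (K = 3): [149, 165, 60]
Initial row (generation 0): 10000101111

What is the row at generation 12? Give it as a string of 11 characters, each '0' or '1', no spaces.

Gen 0: 10000101111
Gen 1 (rule 149): 11110100110
Gen 2 (rule 165): 01101100000
Gen 3 (rule 60): 01011010000
Gen 4 (rule 149): 01000011111
Gen 5 (rule 165): 01011001110
Gen 6 (rule 60): 01110101001
Gen 7 (rule 149): 00100101101
Gen 8 (rule 165): 10100110011
Gen 9 (rule 60): 11110101010
Gen 10 (rule 149): 01100101011
Gen 11 (rule 165): 00000111100
Gen 12 (rule 60): 00000100010

Answer: 00000100010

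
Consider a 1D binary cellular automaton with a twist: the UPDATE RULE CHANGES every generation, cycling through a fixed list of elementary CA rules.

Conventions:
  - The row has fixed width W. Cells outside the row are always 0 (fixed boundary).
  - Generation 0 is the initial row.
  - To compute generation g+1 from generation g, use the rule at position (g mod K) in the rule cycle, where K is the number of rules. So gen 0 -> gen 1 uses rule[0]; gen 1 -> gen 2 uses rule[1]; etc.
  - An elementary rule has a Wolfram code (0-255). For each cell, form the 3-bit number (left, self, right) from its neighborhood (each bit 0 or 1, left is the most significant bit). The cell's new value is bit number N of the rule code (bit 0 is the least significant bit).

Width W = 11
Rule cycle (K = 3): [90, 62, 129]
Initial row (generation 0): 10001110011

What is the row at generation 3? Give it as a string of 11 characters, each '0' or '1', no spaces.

Answer: 01100000111

Derivation:
Gen 0: 10001110011
Gen 1 (rule 90): 01011011111
Gen 2 (rule 62): 11110110000
Gen 3 (rule 129): 01100000111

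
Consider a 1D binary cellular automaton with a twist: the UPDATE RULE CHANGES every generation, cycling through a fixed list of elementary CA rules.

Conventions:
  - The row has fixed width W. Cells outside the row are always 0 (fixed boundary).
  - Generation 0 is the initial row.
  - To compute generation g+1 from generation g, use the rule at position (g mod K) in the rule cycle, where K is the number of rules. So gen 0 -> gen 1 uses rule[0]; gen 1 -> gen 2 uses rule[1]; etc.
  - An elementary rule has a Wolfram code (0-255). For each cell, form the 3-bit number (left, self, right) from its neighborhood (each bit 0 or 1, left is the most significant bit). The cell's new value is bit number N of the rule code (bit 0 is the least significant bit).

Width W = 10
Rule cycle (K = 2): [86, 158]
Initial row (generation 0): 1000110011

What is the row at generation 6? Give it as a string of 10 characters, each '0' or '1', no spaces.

Answer: 0111000110

Derivation:
Gen 0: 1000110011
Gen 1 (rule 86): 1101011101
Gen 2 (rule 158): 1001011001
Gen 3 (rule 86): 1111001111
Gen 4 (rule 158): 1110111110
Gen 5 (rule 86): 0010000011
Gen 6 (rule 158): 0111000110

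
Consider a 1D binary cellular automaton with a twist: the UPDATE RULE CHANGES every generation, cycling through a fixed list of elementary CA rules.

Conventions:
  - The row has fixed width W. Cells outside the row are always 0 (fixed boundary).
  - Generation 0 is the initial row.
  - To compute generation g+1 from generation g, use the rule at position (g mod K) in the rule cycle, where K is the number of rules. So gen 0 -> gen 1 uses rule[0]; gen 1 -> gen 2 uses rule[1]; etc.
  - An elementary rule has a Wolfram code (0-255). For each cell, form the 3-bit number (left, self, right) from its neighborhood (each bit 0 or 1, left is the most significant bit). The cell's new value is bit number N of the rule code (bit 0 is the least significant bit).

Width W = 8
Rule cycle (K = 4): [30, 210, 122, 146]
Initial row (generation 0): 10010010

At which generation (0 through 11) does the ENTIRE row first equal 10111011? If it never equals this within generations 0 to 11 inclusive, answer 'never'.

Gen 0: 10010010
Gen 1 (rule 30): 11111111
Gen 2 (rule 210): 01111111
Gen 3 (rule 122): 11000001
Gen 4 (rule 146): 00100010
Gen 5 (rule 30): 01110111
Gen 6 (rule 210): 10110011
Gen 7 (rule 122): 01111111
Gen 8 (rule 146): 10111110
Gen 9 (rule 30): 10100001
Gen 10 (rule 210): 00010010
Gen 11 (rule 122): 00101101

Answer: never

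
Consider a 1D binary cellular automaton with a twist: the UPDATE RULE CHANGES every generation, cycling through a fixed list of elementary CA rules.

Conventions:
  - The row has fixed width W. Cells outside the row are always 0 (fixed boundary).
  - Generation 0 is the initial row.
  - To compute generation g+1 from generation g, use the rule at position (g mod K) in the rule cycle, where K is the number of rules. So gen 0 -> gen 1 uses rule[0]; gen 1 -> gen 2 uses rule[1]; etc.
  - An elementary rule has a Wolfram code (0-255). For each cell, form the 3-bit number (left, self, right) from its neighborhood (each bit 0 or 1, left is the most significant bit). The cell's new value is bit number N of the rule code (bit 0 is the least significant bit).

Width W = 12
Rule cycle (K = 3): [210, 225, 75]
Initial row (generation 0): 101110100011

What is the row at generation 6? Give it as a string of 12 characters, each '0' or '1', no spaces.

Gen 0: 101110100011
Gen 1 (rule 210): 000110010101
Gen 2 (rule 225): 110010001010
Gen 3 (rule 75): 110100110000
Gen 4 (rule 210): 010011011000
Gen 5 (rule 225): 000001101011
Gen 6 (rule 75): 111111100011

Answer: 111111100011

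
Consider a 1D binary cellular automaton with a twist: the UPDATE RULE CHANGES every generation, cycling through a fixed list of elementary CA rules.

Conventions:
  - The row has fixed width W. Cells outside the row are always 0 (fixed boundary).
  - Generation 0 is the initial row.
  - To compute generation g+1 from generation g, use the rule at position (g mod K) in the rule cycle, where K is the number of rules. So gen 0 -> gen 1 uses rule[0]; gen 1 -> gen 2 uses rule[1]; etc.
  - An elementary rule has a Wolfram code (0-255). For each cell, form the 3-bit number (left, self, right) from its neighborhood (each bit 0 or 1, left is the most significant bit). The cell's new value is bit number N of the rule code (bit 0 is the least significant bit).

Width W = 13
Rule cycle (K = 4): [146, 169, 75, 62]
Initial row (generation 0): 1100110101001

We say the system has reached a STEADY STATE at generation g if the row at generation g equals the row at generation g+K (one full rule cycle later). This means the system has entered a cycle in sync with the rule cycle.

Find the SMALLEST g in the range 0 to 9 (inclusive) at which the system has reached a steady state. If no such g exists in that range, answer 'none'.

Gen 0: 1100110101001
Gen 1 (rule 146): 0011000000110
Gen 2 (rule 169): 1010011110100
Gen 3 (rule 75): 0000110010001
Gen 4 (rule 62): 0001101111011
Gen 5 (rule 146): 0010000110000
Gen 6 (rule 169): 1000110100111
Gen 7 (rule 75): 0011110001101
Gen 8 (rule 62): 0110001011011
Gen 9 (rule 146): 1001010000000
Gen 10 (rule 169): 0000100111111
Gen 11 (rule 75): 1111001100001
Gen 12 (rule 62): 1000111010011
Gen 13 (rule 146): 0101010001100

Answer: none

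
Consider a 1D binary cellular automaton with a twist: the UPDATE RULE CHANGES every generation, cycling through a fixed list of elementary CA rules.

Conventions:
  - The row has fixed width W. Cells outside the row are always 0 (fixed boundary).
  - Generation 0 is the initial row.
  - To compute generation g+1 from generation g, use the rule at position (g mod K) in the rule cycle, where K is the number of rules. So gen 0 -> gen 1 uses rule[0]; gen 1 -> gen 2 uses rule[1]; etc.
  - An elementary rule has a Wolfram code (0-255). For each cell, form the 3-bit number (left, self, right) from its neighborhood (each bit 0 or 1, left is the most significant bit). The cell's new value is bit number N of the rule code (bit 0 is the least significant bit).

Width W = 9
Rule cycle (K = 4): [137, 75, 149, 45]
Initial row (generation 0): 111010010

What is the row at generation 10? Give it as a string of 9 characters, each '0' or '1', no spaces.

Answer: 110111001

Derivation:
Gen 0: 111010010
Gen 1 (rule 137): 110000000
Gen 2 (rule 75): 110111111
Gen 3 (rule 149): 000011110
Gen 4 (rule 45): 111010000
Gen 5 (rule 137): 110000111
Gen 6 (rule 75): 110111101
Gen 7 (rule 149): 000011001
Gen 8 (rule 45): 111010001
Gen 9 (rule 137): 110000100
Gen 10 (rule 75): 110111001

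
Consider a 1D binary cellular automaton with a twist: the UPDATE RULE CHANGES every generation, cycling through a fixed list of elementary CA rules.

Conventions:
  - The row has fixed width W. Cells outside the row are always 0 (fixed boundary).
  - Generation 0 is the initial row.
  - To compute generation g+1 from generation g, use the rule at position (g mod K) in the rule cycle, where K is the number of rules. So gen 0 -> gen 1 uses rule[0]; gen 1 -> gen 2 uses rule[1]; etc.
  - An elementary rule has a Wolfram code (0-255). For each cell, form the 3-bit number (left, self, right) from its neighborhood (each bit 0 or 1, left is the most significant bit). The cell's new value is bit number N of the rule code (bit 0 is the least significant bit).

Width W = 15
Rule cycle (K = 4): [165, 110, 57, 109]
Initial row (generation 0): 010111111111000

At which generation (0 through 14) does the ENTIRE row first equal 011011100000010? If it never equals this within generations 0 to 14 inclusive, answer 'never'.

Answer: never

Derivation:
Gen 0: 010111111111000
Gen 1 (rule 165): 011011111110011
Gen 2 (rule 110): 111110000010111
Gen 3 (rule 57): 100001111001100
Gen 4 (rule 109): 101101001001101
Gen 5 (rule 165): 110011001000011
Gen 6 (rule 110): 110111011000111
Gen 7 (rule 57): 101100110110100
Gen 8 (rule 109): 111100111111101
Gen 9 (rule 165): 011000011111011
Gen 10 (rule 110): 111000110001111
Gen 11 (rule 57): 100110101101000
Gen 12 (rule 109): 100111111111011
Gen 13 (rule 165): 100011111110100
Gen 14 (rule 110): 100110000011100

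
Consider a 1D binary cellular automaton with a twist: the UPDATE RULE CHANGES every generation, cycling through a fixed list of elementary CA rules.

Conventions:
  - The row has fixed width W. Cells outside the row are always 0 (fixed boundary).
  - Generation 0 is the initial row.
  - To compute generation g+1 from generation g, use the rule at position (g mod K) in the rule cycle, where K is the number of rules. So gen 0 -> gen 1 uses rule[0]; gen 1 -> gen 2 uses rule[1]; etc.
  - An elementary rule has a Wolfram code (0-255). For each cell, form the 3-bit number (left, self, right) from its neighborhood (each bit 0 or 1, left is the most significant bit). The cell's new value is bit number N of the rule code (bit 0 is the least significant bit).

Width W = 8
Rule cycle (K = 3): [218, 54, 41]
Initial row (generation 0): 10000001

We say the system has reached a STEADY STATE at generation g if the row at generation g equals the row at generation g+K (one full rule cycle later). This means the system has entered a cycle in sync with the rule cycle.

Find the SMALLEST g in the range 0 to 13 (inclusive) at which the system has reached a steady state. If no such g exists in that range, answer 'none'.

Gen 0: 10000001
Gen 1 (rule 218): 01000010
Gen 2 (rule 54): 11100111
Gen 3 (rule 41): 10000100
Gen 4 (rule 218): 01001010
Gen 5 (rule 54): 11111111
Gen 6 (rule 41): 10000000
Gen 7 (rule 218): 01000000
Gen 8 (rule 54): 11100000
Gen 9 (rule 41): 10001111
Gen 10 (rule 218): 01011111
Gen 11 (rule 54): 11100000
Gen 12 (rule 41): 10001111
Gen 13 (rule 218): 01011111
Gen 14 (rule 54): 11100000
Gen 15 (rule 41): 10001111
Gen 16 (rule 218): 01011111

Answer: 8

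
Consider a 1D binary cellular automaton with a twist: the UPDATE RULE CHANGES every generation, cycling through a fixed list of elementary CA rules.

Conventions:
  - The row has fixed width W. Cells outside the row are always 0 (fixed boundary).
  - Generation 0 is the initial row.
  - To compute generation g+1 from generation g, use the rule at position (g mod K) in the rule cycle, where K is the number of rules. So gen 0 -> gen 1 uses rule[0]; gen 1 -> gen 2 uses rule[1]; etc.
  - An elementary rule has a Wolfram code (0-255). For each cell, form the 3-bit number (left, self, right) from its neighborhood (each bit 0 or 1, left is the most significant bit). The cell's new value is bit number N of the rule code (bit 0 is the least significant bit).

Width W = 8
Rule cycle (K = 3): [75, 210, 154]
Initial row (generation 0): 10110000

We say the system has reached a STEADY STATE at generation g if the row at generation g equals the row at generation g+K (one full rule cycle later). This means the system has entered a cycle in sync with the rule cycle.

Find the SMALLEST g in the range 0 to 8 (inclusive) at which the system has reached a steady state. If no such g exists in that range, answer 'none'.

Answer: none

Derivation:
Gen 0: 10110000
Gen 1 (rule 75): 00110111
Gen 2 (rule 210): 01010011
Gen 3 (rule 154): 10001110
Gen 4 (rule 75): 00111010
Gen 5 (rule 210): 01011001
Gen 6 (rule 154): 10010110
Gen 7 (rule 75): 00100110
Gen 8 (rule 210): 01011011
Gen 9 (rule 154): 10010010
Gen 10 (rule 75): 00100100
Gen 11 (rule 210): 01011010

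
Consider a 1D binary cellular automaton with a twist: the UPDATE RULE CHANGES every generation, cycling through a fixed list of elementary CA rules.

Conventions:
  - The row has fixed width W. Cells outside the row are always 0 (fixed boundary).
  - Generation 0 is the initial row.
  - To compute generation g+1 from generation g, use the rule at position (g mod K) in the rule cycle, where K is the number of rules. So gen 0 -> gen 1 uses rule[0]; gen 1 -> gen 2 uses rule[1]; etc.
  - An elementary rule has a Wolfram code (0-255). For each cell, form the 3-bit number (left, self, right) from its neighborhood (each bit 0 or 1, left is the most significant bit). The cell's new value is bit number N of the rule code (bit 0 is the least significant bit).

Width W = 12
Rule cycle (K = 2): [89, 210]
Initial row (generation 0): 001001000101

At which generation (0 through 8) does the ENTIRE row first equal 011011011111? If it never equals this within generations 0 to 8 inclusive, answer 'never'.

Gen 0: 001001000101
Gen 1 (rule 89): 100100110000
Gen 2 (rule 210): 011011011000
Gen 3 (rule 89): 011011011111
Gen 4 (rule 210): 101001001111
Gen 5 (rule 89): 000100101001
Gen 6 (rule 210): 001011000110
Gen 7 (rule 89): 100011110111
Gen 8 (rule 210): 010101110011

Answer: 3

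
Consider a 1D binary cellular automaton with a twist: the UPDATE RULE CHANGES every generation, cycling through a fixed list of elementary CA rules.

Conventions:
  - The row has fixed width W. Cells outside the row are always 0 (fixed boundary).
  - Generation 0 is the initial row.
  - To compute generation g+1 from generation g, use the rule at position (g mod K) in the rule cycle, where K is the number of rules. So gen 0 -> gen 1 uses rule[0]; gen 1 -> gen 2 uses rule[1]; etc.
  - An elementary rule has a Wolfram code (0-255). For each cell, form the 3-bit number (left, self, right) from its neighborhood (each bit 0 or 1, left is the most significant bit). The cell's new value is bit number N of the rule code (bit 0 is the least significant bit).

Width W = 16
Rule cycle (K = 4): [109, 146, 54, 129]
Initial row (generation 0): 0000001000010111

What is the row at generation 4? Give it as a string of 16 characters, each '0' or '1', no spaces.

Gen 0: 0000001000010111
Gen 1 (rule 109): 1111101011011101
Gen 2 (rule 146): 0111000000001000
Gen 3 (rule 54): 1000100000011100
Gen 4 (rule 129): 0010001111001001

Answer: 0010001111001001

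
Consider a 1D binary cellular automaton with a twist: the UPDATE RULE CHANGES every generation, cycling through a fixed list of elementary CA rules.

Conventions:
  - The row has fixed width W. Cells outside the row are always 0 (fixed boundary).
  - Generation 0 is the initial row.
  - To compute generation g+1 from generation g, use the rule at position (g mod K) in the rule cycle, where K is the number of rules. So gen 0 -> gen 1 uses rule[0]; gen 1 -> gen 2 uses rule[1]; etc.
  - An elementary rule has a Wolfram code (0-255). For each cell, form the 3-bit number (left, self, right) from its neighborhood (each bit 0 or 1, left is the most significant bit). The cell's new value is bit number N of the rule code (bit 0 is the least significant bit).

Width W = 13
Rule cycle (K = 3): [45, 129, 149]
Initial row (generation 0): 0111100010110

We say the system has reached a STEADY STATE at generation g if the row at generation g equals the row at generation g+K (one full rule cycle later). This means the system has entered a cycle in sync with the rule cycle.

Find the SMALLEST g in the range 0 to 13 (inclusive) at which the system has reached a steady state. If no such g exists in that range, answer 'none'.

Answer: none

Derivation:
Gen 0: 0111100010110
Gen 1 (rule 45): 0100001011100
Gen 2 (rule 129): 0001100001001
Gen 3 (rule 149): 1100011101101
Gen 4 (rule 45): 1001010011011
Gen 5 (rule 129): 0000000000000
Gen 6 (rule 149): 1111111111111
Gen 7 (rule 45): 1000000000000
Gen 8 (rule 129): 0011111111111
Gen 9 (rule 149): 1001111111110
Gen 10 (rule 45): 1001000000000
Gen 11 (rule 129): 0000011111111
Gen 12 (rule 149): 1111001111110
Gen 13 (rule 45): 1000001000000
Gen 14 (rule 129): 0011100011111
Gen 15 (rule 149): 1001011001110
Gen 16 (rule 45): 1001110001000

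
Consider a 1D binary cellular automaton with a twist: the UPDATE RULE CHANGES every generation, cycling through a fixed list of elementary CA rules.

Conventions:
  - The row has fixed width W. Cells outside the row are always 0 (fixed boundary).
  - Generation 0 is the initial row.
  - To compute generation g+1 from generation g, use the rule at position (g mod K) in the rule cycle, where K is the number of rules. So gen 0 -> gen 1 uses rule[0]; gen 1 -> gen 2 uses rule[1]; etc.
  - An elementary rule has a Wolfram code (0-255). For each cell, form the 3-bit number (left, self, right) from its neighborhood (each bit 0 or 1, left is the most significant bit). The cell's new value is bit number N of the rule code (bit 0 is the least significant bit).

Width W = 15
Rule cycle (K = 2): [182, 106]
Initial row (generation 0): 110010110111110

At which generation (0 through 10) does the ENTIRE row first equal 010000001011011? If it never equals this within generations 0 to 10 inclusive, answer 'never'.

Gen 0: 110010110111110
Gen 1 (rule 182): 001111001011101
Gen 2 (rule 106): 011001010110110
Gen 3 (rule 182): 100111111001001
Gen 4 (rule 106): 001100001010010
Gen 5 (rule 182): 010010011111111
Gen 6 (rule 106): 100100110000001
Gen 7 (rule 182): 111111001000011
Gen 8 (rule 106): 100001010000111
Gen 9 (rule 182): 110011111001010
Gen 10 (rule 106): 110110001010100

Answer: never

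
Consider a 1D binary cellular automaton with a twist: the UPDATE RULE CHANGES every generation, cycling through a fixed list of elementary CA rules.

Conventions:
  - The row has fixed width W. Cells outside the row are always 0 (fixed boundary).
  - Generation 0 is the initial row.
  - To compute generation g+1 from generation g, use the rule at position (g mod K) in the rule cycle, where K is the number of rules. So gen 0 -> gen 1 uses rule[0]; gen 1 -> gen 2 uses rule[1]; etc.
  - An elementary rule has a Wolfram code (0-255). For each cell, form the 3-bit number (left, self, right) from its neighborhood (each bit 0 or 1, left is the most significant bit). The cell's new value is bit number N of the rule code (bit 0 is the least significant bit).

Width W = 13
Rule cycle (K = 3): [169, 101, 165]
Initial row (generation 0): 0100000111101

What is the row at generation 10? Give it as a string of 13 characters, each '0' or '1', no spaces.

Gen 0: 0100000111101
Gen 1 (rule 169): 0001110111010
Gen 2 (rule 101): 1100011001110
Gen 3 (rule 165): 0001000000100
Gen 4 (rule 169): 1100011110001
Gen 5 (rule 101): 0101000010101
Gen 6 (rule 165): 0111011011111
Gen 7 (rule 169): 0110110111110
Gen 8 (rule 101): 0011011000010
Gen 9 (rule 165): 1000100011010
Gen 10 (rule 169): 0010001010100

Answer: 0010001010100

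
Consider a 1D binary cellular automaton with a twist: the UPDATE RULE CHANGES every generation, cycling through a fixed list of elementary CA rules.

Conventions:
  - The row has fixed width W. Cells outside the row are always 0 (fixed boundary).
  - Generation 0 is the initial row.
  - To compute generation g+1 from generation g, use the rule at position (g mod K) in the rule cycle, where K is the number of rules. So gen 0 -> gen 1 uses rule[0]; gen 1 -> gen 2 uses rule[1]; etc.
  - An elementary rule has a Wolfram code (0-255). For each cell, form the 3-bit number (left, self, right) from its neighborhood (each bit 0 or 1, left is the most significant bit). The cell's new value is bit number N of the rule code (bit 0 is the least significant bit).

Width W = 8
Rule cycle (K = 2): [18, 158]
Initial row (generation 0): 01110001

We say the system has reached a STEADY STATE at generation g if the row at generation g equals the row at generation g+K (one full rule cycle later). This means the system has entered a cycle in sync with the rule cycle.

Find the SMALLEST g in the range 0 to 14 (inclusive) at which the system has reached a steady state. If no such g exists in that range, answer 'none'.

Answer: 3

Derivation:
Gen 0: 01110001
Gen 1 (rule 18): 10001010
Gen 2 (rule 158): 11011011
Gen 3 (rule 18): 00000000
Gen 4 (rule 158): 00000000
Gen 5 (rule 18): 00000000
Gen 6 (rule 158): 00000000
Gen 7 (rule 18): 00000000
Gen 8 (rule 158): 00000000
Gen 9 (rule 18): 00000000
Gen 10 (rule 158): 00000000
Gen 11 (rule 18): 00000000
Gen 12 (rule 158): 00000000
Gen 13 (rule 18): 00000000
Gen 14 (rule 158): 00000000
Gen 15 (rule 18): 00000000
Gen 16 (rule 158): 00000000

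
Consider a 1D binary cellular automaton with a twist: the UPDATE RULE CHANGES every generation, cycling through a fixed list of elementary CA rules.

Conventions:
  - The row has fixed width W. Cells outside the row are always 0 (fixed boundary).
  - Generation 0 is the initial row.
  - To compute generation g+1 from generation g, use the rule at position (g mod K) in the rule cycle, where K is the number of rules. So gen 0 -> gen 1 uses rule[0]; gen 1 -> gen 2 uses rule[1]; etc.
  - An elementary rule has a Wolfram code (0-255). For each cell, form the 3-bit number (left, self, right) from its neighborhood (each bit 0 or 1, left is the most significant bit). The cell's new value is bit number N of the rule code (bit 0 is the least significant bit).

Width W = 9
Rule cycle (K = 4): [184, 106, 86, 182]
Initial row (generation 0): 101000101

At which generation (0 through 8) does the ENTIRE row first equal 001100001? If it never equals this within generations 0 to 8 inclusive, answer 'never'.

Answer: never

Derivation:
Gen 0: 101000101
Gen 1 (rule 184): 010100010
Gen 2 (rule 106): 101000100
Gen 3 (rule 86): 101101110
Gen 4 (rule 182): 110010101
Gen 5 (rule 184): 101001010
Gen 6 (rule 106): 010010100
Gen 7 (rule 86): 111110110
Gen 8 (rule 182): 011101001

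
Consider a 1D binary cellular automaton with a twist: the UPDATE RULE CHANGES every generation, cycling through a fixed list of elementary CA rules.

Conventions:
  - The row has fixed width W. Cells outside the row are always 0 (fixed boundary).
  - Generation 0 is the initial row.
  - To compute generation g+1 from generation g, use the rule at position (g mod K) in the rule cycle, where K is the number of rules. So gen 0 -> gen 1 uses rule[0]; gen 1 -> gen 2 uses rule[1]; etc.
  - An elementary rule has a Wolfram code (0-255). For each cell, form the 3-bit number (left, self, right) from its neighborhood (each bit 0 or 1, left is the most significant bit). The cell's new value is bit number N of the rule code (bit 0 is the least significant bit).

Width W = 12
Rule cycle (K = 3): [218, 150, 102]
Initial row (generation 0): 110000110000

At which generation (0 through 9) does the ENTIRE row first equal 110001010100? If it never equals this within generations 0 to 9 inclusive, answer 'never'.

Gen 0: 110000110000
Gen 1 (rule 218): 111001111000
Gen 2 (rule 150): 010110110100
Gen 3 (rule 102): 111011011100
Gen 4 (rule 218): 111011011110
Gen 5 (rule 150): 010000001101
Gen 6 (rule 102): 110000010111
Gen 7 (rule 218): 111000100111
Gen 8 (rule 150): 010101111010
Gen 9 (rule 102): 111110001110

Answer: never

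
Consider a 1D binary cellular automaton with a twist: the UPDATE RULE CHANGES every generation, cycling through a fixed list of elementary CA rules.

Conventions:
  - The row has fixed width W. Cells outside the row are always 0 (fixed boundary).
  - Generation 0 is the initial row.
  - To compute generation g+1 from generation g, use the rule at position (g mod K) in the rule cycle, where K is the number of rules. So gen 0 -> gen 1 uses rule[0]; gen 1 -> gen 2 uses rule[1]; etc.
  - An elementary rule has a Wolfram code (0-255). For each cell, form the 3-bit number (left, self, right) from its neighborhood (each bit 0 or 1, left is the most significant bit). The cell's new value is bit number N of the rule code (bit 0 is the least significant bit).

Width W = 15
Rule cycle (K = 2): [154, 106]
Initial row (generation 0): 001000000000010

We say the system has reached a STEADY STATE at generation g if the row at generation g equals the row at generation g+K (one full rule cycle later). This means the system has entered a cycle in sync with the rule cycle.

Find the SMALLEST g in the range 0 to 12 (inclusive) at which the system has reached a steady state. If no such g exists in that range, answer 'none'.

Gen 0: 001000000000010
Gen 1 (rule 154): 010100000000101
Gen 2 (rule 106): 101000000001010
Gen 3 (rule 154): 000100000010001
Gen 4 (rule 106): 001000000100010
Gen 5 (rule 154): 010100001010101
Gen 6 (rule 106): 101000010101010
Gen 7 (rule 154): 000100100000001
Gen 8 (rule 106): 001001000000010
Gen 9 (rule 154): 010110100000101
Gen 10 (rule 106): 101111000001010
Gen 11 (rule 154): 001110100010001
Gen 12 (rule 106): 011011000100010
Gen 13 (rule 154): 110010101010101
Gen 14 (rule 106): 110101010101010

Answer: none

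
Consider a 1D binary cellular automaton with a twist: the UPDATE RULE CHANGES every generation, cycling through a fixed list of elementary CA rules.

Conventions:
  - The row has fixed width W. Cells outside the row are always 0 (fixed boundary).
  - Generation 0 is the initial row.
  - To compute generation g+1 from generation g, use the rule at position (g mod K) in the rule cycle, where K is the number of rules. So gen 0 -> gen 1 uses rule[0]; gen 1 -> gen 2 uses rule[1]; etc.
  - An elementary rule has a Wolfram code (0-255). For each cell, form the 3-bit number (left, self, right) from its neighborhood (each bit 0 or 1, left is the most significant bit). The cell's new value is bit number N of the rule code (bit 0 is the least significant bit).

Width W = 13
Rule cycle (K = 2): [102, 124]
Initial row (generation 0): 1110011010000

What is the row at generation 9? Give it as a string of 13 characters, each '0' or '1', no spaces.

Answer: 0010000110001

Derivation:
Gen 0: 1110011010000
Gen 1 (rule 102): 0010101110000
Gen 2 (rule 124): 0011111011000
Gen 3 (rule 102): 0100001101000
Gen 4 (rule 124): 0110001111100
Gen 5 (rule 102): 1010010000100
Gen 6 (rule 124): 1111011000110
Gen 7 (rule 102): 0001101001010
Gen 8 (rule 124): 0001111101111
Gen 9 (rule 102): 0010000110001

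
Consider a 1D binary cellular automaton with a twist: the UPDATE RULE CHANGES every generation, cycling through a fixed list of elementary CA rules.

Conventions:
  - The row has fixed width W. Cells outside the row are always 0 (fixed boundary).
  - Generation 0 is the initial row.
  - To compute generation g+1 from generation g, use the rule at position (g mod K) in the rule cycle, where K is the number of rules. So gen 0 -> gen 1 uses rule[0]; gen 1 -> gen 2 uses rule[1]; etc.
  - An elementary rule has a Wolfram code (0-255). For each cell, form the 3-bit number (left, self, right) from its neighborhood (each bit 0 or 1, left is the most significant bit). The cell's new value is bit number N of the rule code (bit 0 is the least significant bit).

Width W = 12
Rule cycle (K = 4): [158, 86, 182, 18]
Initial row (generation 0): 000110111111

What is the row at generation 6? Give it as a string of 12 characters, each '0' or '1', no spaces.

Gen 0: 000110111111
Gen 1 (rule 158): 001100111110
Gen 2 (rule 86): 010111000011
Gen 3 (rule 182): 111010100100
Gen 4 (rule 18): 000000011010
Gen 5 (rule 158): 000000110011
Gen 6 (rule 86): 000001011101

Answer: 000001011101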